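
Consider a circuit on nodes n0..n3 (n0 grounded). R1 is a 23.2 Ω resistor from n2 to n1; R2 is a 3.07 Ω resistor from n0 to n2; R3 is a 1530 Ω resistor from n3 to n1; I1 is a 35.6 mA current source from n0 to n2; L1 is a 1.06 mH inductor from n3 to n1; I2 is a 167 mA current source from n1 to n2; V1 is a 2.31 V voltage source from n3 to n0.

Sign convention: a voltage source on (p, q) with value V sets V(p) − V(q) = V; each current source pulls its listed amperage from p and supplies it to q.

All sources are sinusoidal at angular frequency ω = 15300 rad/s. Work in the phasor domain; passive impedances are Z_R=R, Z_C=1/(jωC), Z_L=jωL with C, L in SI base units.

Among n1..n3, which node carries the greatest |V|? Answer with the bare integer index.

1

Apply KCL at each of the 3 non-ground nodes and solve the resulting linear system.
Node n1: branches {R1, R3, L1, I2} → V_1 = 0.6209-2.690j
Node n2: branches {R1, R2, I1, I2} → V_2 = 0.6219-0.3143j
Node n3: branches {R3, L1, V1} → V_3 = 2.310+0.000j
Source currents: i(V1)=-0.1670+0.1024j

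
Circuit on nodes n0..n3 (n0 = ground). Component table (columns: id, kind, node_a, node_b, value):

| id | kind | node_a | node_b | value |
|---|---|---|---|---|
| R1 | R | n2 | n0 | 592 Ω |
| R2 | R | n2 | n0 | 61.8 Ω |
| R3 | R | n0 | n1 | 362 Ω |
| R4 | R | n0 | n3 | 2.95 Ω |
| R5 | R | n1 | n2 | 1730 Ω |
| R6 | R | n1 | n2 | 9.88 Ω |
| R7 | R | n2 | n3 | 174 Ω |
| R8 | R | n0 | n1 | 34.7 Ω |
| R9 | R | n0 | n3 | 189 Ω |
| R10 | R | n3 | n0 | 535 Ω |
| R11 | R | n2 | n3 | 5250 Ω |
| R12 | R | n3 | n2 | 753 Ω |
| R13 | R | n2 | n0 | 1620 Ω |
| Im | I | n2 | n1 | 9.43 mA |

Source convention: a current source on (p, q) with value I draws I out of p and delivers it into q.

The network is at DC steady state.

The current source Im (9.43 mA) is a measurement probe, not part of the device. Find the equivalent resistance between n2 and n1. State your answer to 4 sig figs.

MNA unknowns: 3 node voltages V₁..V_3
R1: Y=0.001689 on G[2,0]
R2: Y=0.01618 on G[2,0]
R3: Y=0.002762 on G[0,1]
R4: Y=0.3390 on G[0,3]
R5: Y=0.0005780 on G[1,2]
R6: Y=0.1012 on G[1,2]
R7: Y=0.005747 on G[2,3]
R8: Y=0.02882 on G[0,1]
R9: Y=0.005291 on G[0,3]
R10: Y=0.001869 on G[3,0]
R11: Y=0.0001905 on G[2,3]
R12: Y=0.001328 on G[3,2]
R13: Y=0.0006173 on G[2,0]
Im: z[2]−=0.00943, z[1]+=0.00943
solve → V1=0.03642, V2=-0.04492, V3=-0.0009235

R_eq = 8.626 Ω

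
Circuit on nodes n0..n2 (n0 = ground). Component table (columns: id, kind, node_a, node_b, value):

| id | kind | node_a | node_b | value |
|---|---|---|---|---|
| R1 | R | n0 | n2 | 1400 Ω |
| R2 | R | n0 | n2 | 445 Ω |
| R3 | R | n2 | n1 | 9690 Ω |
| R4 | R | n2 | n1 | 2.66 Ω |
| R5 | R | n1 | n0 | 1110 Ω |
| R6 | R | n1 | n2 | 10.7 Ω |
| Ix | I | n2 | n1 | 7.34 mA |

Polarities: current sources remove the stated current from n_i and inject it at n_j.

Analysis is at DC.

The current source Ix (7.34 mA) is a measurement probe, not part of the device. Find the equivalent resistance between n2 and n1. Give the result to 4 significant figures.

R_eq = 2.127 Ω

Apply KCL at each of the 2 non-ground nodes and solve the resulting linear system.
Node n1: branches {R3, R4, R5, R6, Ix} → V_1 = 0.01197
Node n2: branches {R1, R2, R3, R4, R6, Ix} → V_2 = -0.003641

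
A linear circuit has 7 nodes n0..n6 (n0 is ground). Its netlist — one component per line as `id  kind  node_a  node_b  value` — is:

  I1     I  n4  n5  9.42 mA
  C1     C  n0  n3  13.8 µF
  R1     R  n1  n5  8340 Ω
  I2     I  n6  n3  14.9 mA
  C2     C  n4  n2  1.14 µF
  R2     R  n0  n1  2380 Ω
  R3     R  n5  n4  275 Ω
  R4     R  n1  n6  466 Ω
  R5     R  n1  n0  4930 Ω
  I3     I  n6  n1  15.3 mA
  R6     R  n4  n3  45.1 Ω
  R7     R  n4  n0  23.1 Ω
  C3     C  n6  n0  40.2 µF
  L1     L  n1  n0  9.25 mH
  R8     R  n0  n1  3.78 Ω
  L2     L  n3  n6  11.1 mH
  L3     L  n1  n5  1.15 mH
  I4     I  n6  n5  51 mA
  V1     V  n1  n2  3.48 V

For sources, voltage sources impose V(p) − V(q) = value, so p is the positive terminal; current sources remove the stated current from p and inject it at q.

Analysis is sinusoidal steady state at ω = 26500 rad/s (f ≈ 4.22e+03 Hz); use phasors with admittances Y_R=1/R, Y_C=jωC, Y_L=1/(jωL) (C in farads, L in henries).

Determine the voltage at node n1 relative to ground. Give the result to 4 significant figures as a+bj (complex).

Element admittances at ω=26500 rad/s:
  I1: injects 0.00942 A into n5 (from n4)
  Y(C1) = 0.000+0.3657j S between n0,n3
  Y(R1) = 0.0001199+0.000j S between n1,n5
  I2: injects 0.0149 A into n3 (from n6)
  Y(C2) = 0.000+0.03021j S between n4,n2
  Y(R2) = 0.0004202+0.000j S between n0,n1
  Y(R3) = 0.003636+0.000j S between n5,n4
  Y(R4) = 0.002146+0.000j S between n1,n6
  Y(R5) = 0.0002028+0.000j S between n1,n0
  I3: injects 0.0153 A into n1 (from n6)
  Y(R6) = 0.02217+0.000j S between n4,n3
  Y(R7) = 0.04329+0.000j S between n4,n0
  Y(C3) = 0.000+1.065j S between n6,n0
  Y(L1) = 0.000-0.004080j S between n1,n0
  Y(R8) = 0.2646+0.000j S between n0,n1
  Y(L2) = 0.000-0.003400j S between n3,n6
  Y(L3) = 0.000-0.03281j S between n1,n5
  I4: injects 0.051 A into n5 (from n6)
  V1: constraint V(n1)−V(n2) = 3.48
Assemble and solve the 7×7 MNA system:
  V(n1)=0.3975+0.2427j  V(n2)=-3.083+0.2427j  V(n3)=-0.05875-0.005934j  V(n4)=-0.6454-0.9658j  V(n5)=0.7247+1.931j  V(n6)=0.0005256+0.07568j
  i(V1)=-0.03651-0.07363j

0.3975+0.2427j V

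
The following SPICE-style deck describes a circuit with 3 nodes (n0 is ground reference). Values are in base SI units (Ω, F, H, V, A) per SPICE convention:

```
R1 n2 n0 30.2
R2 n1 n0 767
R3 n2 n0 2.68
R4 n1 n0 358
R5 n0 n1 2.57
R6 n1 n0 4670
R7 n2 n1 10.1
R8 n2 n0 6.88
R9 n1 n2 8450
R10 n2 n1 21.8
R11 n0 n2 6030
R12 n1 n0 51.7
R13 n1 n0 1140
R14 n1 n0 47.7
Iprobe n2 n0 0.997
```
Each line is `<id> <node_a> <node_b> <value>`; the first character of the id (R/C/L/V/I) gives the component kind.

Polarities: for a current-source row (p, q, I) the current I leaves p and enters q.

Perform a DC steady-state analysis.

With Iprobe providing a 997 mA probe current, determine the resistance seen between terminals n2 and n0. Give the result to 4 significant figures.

MNA unknowns: 2 node voltages V₁..V_2
R1: Y=0.03311 on G[2,0]
R2: Y=0.001304 on G[1,0]
R3: Y=0.3731 on G[2,0]
R4: Y=0.002793 on G[1,0]
R5: Y=0.3891 on G[0,1]
R6: Y=0.0002141 on G[1,0]
R7: Y=0.09901 on G[2,1]
R8: Y=0.1453 on G[2,0]
R9: Y=0.0001183 on G[1,2]
R10: Y=0.04587 on G[2,1]
R11: Y=0.0001658 on G[0,2]
R12: Y=0.01934 on G[1,0]
R13: Y=0.0008772 on G[1,0]
R14: Y=0.02096 on G[1,0]
Iprobe: z[2]−=0.997, z[0]+=0.997
solve → V1=-0.3776, V2=-1.509

R_eq = 1.514 Ω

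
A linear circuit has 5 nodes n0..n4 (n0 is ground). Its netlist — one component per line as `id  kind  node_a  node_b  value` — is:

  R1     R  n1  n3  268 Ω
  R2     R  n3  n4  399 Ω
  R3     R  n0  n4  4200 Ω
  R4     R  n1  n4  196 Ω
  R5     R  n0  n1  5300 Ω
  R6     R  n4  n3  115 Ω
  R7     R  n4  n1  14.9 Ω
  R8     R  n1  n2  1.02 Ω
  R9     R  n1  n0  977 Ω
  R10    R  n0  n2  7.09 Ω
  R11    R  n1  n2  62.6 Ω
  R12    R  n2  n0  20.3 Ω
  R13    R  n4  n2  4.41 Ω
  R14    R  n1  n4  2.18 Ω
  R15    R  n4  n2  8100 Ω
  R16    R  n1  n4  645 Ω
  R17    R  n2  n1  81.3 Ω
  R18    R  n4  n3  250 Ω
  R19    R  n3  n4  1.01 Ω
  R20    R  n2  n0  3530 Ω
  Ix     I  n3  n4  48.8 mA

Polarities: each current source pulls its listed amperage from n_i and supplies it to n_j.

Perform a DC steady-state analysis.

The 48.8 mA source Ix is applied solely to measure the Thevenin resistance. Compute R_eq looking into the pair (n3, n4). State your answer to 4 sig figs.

Element admittances at DC:
  Y(R1) = 0.003731 S between n1,n3
  Y(R2) = 0.002506 S between n3,n4
  Y(R3) = 0.0002381 S between n0,n4
  Y(R4) = 0.005102 S between n1,n4
  Y(R5) = 0.0001887 S between n0,n1
  Y(R6) = 0.008696 S between n4,n3
  Y(R7) = 0.06711 S between n4,n1
  Y(R8) = 0.9804 S between n1,n2
  Y(R9) = 0.001024 S between n1,n0
  Y(R10) = 0.1410 S between n0,n2
  Y(R11) = 0.01597 S between n1,n2
  Y(R12) = 0.04926 S between n2,n0
  Y(R13) = 0.2268 S between n4,n2
  Y(R14) = 0.4587 S between n1,n4
  Y(R15) = 0.0001235 S between n4,n2
  Y(R16) = 0.001550 S between n1,n4
  Y(R17) = 0.01230 S between n2,n1
  Y(R18) = 0.004000 S between n4,n3
  Y(R19) = 0.9901 S between n3,n4
  Y(R20) = 0.0002833 S between n2,n0
  Ix: injects 0.0488 A into n4 (from n3)
Assemble and solve the 4×4 MNA system:
  V(n1)=-4.588e-05  V(n2)=3.671e-08  V(n3)=-0.04816  V(n4)=0.0002042

R_eq = 0.9911 Ω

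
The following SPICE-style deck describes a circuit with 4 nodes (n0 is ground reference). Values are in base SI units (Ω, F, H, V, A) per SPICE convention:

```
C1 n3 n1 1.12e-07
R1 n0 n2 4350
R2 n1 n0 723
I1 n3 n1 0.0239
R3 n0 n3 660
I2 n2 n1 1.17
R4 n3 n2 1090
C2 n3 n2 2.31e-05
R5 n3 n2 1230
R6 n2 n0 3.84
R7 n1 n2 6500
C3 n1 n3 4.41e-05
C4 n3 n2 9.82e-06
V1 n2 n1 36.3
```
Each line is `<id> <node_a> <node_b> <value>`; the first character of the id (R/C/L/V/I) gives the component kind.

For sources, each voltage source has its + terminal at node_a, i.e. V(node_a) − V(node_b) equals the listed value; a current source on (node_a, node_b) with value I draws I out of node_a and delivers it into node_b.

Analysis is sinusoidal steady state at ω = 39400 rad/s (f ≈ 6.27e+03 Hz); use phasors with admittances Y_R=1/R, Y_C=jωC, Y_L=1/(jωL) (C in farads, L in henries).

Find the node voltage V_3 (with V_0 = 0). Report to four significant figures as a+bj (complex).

-20.50-0.01412j V

MNA unknowns: 3 node voltages V₁..V_3 plus 1 source current (V1)
C1: Y=0.000+0.004413j on G[3,1]
R1: Y=0.0002299+0.000j on G[0,2]
R2: Y=0.001383+0.000j on G[1,0]
I1: z[3]−=0.0239, z[1]+=0.0239
R3: Y=0.001515+0.000j on G[0,3]
I2: z[2]−=1.17, z[1]+=1.17
R4: Y=0.0009174+0.000j on G[3,2]
C2: Y=0.000+0.9101j on G[3,2]
R5: Y=0.0008130+0.000j on G[3,2]
R6: Y=0.2604+0.000j on G[2,0]
R7: Y=0.0001538+0.000j on G[1,2]
C3: Y=0.000+1.738j on G[1,3]
C4: Y=0.000+0.3869j on G[3,2]
V1: row V2−V1=36.3, i_V1 at 2,1
solve → V1=-35.99+8.165e-05j, V2=0.3101+8.165e-05j, V3=-20.50-0.01412j
aux → i_V1=-1.274-26.99j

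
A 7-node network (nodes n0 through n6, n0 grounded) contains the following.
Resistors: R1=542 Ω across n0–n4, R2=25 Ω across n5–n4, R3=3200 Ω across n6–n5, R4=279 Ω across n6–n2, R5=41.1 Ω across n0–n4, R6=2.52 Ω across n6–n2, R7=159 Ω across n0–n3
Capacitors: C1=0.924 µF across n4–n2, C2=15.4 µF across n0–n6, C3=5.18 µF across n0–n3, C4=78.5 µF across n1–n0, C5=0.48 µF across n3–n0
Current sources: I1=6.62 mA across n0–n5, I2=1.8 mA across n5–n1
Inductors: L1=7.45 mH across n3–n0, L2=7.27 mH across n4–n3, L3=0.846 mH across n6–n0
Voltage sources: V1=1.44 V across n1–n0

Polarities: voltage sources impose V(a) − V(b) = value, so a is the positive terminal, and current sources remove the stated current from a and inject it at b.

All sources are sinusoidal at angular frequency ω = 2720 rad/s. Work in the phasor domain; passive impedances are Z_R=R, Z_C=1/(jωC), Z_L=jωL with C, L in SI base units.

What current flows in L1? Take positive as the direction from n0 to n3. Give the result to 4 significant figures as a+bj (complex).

Apply KCL at each of the 6 non-ground nodes and solve the resulting linear system.
Node n1: branches {C4, I2, V1} → V_1 = 1.440+0.000j
Node n2: branches {R4, C1, R6} → V_2 = -0.001300+0.0004744j
Node n3: branches {L1, L2, C3, R7, C5} → V_3 = 0.07453+0.03918j
Node n4: branches {R1, R2, C1, R5, L2} → V_4 = 0.1197+0.07475j
Node n5: branches {R2, R3, I1, I2} → V_5 = 0.2383+0.07417j
Node n6: branches {R3, R4, C2, R6, L3} → V_6 = -0.0008336-0.0002851j
Source currents: i(V1)=0.001800-0.3075j

-0.001933+0.003678j A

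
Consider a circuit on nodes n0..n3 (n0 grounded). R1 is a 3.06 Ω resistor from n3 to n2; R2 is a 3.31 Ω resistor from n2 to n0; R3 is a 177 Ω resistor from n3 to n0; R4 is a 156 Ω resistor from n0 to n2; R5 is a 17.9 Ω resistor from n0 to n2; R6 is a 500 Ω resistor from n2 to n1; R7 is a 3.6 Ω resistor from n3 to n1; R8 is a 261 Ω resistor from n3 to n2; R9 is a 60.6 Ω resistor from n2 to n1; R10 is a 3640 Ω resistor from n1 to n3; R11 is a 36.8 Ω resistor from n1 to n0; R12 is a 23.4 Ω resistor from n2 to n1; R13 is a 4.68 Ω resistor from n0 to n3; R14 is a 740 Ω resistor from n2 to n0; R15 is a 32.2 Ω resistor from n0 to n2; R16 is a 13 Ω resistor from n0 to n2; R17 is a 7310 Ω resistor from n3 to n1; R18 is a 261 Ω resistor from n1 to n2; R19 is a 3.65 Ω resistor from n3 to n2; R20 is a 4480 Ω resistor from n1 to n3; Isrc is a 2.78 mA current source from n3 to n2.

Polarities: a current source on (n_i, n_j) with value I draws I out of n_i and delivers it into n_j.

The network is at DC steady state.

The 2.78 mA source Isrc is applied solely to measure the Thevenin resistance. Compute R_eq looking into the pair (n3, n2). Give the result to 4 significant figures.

Element admittances at DC:
  Y(R1) = 0.3268 S between n3,n2
  Y(R2) = 0.3021 S between n2,n0
  Y(R3) = 0.005650 S between n3,n0
  Y(R4) = 0.006410 S between n0,n2
  Y(R5) = 0.05587 S between n0,n2
  Y(R6) = 0.002000 S between n2,n1
  Y(R7) = 0.2778 S between n3,n1
  Y(R8) = 0.003831 S between n3,n2
  Y(R9) = 0.01650 S between n2,n1
  Y(R10) = 0.0002747 S between n1,n3
  Y(R11) = 0.02717 S between n1,n0
  Y(R12) = 0.04274 S between n2,n1
  Y(R13) = 0.2137 S between n0,n3
  Y(R14) = 0.001351 S between n2,n0
  Y(R15) = 0.03106 S between n0,n2
  Y(R16) = 0.07692 S between n0,n2
  Y(R17) = 0.0001368 S between n3,n1
  Y(R18) = 0.003831 S between n1,n2
  Y(R19) = 0.2740 S between n3,n2
  Y(R20) = 0.0002232 S between n1,n3
  Isrc: injects 0.00278 A into n2 (from n3)
Assemble and solve the 3×3 MNA system:
  V(n1)=-0.001510  V(n2)=0.001141  V(n3)=-0.002278

R_eq = 1.230 Ω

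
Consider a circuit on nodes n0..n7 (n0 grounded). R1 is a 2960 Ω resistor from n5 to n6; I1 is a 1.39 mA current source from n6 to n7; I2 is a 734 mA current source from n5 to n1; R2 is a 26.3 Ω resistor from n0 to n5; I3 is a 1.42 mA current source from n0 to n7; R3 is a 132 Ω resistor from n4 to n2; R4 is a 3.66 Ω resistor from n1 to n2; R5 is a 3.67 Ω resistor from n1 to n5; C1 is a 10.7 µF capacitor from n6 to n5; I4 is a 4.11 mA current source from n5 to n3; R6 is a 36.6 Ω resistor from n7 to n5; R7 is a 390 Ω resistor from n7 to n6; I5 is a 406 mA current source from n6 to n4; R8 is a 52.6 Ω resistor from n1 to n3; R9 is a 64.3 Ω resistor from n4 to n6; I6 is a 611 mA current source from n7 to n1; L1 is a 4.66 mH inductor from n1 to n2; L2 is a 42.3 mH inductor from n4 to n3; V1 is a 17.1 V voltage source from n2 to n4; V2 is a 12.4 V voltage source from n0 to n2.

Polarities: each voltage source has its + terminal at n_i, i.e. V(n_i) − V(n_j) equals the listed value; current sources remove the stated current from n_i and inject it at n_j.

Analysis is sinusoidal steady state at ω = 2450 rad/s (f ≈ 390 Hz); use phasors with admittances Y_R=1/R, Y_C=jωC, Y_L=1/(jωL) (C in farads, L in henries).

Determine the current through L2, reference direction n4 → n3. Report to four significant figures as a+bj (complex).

-0.06812+0.1371j A

MNA unknowns: 7 node voltages V₁..V_7 plus 2 source currents (V1, V2)
R1: Y=0.0003378+0.000j on G[5,6]
I1: z[6]−=0.00139, z[7]+=0.00139
I2: z[5]−=0.734, z[1]+=0.734
R2: Y=0.03802+0.000j on G[0,5]
I3: z[0]−=0.00142, z[7]+=0.00142
R3: Y=0.007576+0.000j on G[4,2]
R4: Y=0.2732+0.000j on G[1,2]
R5: Y=0.2725+0.000j on G[1,5]
C1: Y=0.000+0.02621j on G[6,5]
I4: z[5]−=0.00411, z[3]+=0.00411
R6: Y=0.02732+0.000j on G[7,5]
R7: Y=0.002564+0.000j on G[7,6]
I5: z[6]−=0.406, z[4]+=0.406
R8: Y=0.01901+0.000j on G[1,3]
R9: Y=0.01555+0.000j on G[4,6]
I6: z[7]−=0.611, z[1]+=0.611
L1: Y=0.000-0.08759j on G[1,2]
L2: Y=0.000-0.009649j on G[4,3]
V1: row V2−V4=17.1, i_V1 at 2,4
V2: row V0−V2=12.4, i_V2 at 0,2
solve → V1=-11.93-0.1498j, V2=-12.40+0.000j, V3=-15.29+7.060j, V4=-29.50+0.000j, V5=-16.20-0.9550j, V6=-27.74+16.44j, V7=-37.54+0.5375j
aux → i_V1=-0.6311-0.1186j, i_V2=-0.6175-0.03631j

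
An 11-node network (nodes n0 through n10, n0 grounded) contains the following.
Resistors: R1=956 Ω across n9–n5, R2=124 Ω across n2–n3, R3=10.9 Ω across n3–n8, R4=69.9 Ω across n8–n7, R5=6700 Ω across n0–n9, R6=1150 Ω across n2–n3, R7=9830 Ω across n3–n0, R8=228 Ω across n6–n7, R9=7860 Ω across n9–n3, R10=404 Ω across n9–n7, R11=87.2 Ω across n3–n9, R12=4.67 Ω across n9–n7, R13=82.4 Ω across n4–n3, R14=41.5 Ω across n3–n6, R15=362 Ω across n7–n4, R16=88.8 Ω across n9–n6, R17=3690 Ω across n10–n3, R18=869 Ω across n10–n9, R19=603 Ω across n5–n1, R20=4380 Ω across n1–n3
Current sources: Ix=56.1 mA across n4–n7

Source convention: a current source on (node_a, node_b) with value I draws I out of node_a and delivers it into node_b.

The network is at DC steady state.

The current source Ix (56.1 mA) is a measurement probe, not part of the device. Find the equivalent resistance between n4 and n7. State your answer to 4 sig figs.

R_eq = 86.27 Ω

Apply KCL at each of the 10 non-ground nodes and solve the resulting linear system.
Node n1: branches {R19, R20} → V_1 = 0.1733
Node n2: branches {R2, R6} → V_2 = -0.7217
Node n3: branches {R2, R3, R6, R7, R9, R11, R13, R14, R17, R20} → V_3 = -0.7217
Node n4: branches {R13, R15, Ix} → V_4 = -4.243
Node n5: branches {R1, R19} → V_5 = 0.2966
Node n6: branches {R8, R14, R16} → V_6 = -0.2323
Node n7: branches {R4, R8, R10, R12, R15, Ix} → V_7 = 0.5970
Node n8: branches {R3, R4} → V_8 = -0.5438
Node n9: branches {R1, R5, R9, R10, R11, R12, R16, R18} → V_9 = 0.4919
Node n10: branches {R17, R18} → V_10 = 0.2606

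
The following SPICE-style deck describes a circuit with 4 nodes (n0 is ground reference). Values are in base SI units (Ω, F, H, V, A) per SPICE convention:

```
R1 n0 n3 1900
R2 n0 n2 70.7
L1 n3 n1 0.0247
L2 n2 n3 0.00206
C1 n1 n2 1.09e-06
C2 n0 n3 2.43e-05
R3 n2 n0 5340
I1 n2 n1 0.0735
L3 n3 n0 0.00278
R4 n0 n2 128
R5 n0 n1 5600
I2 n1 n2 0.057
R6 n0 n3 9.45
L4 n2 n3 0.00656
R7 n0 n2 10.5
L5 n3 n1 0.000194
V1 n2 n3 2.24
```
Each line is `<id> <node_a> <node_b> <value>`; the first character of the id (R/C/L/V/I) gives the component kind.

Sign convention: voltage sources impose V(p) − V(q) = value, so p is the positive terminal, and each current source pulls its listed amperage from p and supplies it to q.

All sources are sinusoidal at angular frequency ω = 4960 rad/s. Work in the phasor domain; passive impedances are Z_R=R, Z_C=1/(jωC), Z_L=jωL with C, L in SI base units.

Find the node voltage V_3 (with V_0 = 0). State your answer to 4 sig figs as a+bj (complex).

-1.123+0.2407j V

Apply KCL at each of the 3 non-ground nodes and solve the resulting linear system.
Node n1: branches {L1, C1, I1, R5, I2, L5} → V_1 = -1.134+0.2567j
Node n2: branches {R2, L2, C1, R3, I1, R4, I2, L4, R7, V1} → V_2 = 1.117+0.2407j
Node n3: branches {R1, L1, L2, C2, L3, R6, L4, L5, V1} → V_3 = -1.123+0.2407j
Source currents: i(V1)=-0.1477+0.2476j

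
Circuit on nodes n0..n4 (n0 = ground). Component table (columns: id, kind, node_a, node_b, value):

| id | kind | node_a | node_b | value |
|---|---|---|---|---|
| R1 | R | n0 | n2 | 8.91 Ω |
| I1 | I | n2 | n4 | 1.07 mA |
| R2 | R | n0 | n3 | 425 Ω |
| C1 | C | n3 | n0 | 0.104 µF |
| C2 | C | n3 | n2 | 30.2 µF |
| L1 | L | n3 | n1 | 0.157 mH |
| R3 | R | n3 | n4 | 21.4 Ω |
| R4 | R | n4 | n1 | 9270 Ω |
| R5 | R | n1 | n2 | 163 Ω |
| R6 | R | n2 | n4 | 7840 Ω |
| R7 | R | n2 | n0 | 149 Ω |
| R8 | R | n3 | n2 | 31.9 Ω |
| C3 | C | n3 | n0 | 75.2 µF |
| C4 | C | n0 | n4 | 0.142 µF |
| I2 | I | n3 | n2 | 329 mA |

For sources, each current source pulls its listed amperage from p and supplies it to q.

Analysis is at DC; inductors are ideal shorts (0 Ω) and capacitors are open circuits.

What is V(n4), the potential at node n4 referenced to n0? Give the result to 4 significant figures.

MNA unknowns: 4 node voltages V₁..V_4 plus 1 source current (L1)
R1: Y=0.1122 on G[0,2]
I1: z[2]−=0.00107, z[4]+=0.00107
R2: Y=0.002353 on G[0,3]
C1: Y=0.000 on G[3,0]
C2: Y=0.000 on G[3,2]
L1: row V3−V1=0, i_L1 at 3,1
R3: Y=0.04673 on G[3,4]
R4: Y=0.0001079 on G[4,1]
R5: Y=0.006135 on G[1,2]
R6: Y=0.0001276 on G[2,4]
R7: Y=0.006711 on G[2,0]
R8: Y=0.03135 on G[3,2]
C3: Y=0.000 on G[3,0]
C4: Y=0.000 on G[0,4]
I2: z[3]−=0.329, z[2]+=0.329
solve → V1=-8.056, V2=0.1594, V3=-8.056, V4=-8.011
aux → i_L1=-0.05041

-8.011 V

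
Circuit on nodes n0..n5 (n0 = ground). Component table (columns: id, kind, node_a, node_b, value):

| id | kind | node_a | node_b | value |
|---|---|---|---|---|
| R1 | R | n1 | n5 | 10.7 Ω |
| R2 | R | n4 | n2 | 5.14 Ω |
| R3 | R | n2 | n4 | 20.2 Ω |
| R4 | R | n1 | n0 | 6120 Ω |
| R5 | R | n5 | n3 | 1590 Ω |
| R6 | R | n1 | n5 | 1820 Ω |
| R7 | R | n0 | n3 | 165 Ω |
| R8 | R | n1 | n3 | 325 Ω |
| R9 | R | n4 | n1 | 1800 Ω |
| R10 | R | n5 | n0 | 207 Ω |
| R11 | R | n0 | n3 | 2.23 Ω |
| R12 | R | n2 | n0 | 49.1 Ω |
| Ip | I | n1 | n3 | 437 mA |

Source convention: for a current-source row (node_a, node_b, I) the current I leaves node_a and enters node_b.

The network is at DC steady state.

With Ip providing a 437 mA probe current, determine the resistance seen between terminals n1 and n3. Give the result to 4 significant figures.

R_eq = 112.6 Ω

Apply KCL at each of the 5 non-ground nodes and solve the resulting linear system.
Node n1: branches {R1, R4, R6, R8, R9, Ip} → V_1 = -48.65
Node n2: branches {R2, R3, R12} → V_2 = -1.289
Node n3: branches {R5, R7, R8, R11, Ip} → V_3 = 0.5639
Node n4: branches {R2, R3, R9} → V_4 = -1.397
Node n5: branches {R1, R5, R6, R10} → V_5 = -45.98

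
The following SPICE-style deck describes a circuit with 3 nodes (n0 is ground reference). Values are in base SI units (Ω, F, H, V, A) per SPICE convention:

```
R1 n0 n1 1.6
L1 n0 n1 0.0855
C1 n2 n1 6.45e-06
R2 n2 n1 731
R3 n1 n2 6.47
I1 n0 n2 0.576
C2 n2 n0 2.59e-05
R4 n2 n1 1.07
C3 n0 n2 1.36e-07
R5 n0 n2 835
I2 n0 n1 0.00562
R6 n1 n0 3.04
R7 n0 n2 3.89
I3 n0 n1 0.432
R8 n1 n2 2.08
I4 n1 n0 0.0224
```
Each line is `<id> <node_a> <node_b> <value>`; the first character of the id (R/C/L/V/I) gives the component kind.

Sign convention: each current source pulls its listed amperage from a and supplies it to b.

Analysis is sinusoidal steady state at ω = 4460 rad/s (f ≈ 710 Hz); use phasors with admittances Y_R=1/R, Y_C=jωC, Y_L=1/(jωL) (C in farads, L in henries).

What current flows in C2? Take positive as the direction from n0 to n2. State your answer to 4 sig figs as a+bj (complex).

Element admittances at ω=4460 rad/s:
  Y(R1) = 0.6250+0.000j S between n0,n1
  Y(L1) = 0.000-0.002622j S between n0,n1
  Y(C1) = 0.000+0.02877j S between n2,n1
  Y(R2) = 0.001368+0.000j S between n2,n1
  Y(R3) = 0.1546+0.000j S between n1,n2
  I1: injects 0.576 A into n2 (from n0)
  Y(C2) = 0.000+0.1155j S between n2,n0
  Y(R4) = 0.9346+0.000j S between n2,n1
  Y(C3) = 0.000+0.0006066j S between n0,n2
  Y(R5) = 0.001198+0.000j S between n0,n2
  I2: injects 0.00562 A into n1 (from n0)
  Y(R6) = 0.3289+0.000j S between n1,n0
  Y(R7) = 0.2571+0.000j S between n0,n2
  I3: injects 0.432 A into n1 (from n0)
  Y(R8) = 0.4808+0.000j S between n1,n2
  I4: injects 0.0224 A into n0 (from n1)
Assemble and solve the 2×2 MNA system:
  V(n1)=0.7631-0.07912j  V(n2)=0.9610-0.1321j

-0.01525-0.1110j A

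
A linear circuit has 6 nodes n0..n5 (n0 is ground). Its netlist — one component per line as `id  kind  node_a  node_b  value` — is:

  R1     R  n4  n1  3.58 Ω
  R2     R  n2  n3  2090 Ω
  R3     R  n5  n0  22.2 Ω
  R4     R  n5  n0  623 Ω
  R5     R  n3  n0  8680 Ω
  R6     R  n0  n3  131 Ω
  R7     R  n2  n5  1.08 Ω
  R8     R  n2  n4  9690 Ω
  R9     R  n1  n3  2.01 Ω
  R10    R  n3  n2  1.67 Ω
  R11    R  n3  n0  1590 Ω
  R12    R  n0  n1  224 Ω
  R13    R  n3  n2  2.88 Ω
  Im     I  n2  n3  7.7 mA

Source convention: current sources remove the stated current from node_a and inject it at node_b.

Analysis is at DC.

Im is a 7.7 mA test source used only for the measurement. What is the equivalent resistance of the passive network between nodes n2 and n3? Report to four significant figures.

Element admittances at DC:
  Y(R1) = 0.2793 S between n4,n1
  Y(R2) = 0.0004785 S between n2,n3
  Y(R3) = 0.04505 S between n5,n0
  Y(R4) = 0.001605 S between n5,n0
  Y(R5) = 0.0001152 S between n3,n0
  Y(R6) = 0.007634 S between n0,n3
  Y(R7) = 0.9259 S between n2,n5
  Y(R8) = 0.0001032 S between n2,n4
  Y(R9) = 0.4975 S between n1,n3
  Y(R10) = 0.5988 S between n3,n2
  Y(R11) = 0.0006289 S between n3,n0
  Y(R12) = 0.004464 S between n0,n1
  Y(R13) = 0.3472 S between n3,n2
  Im: injects 0.0077 A into n3 (from n2)
Assemble and solve the 5×5 MNA system:
  V(n1)=0.006192  V(n2)=-0.001801  V(n3)=0.006249  V(n4)=0.006189  V(n5)=-0.001715

R_eq = 1.045 Ω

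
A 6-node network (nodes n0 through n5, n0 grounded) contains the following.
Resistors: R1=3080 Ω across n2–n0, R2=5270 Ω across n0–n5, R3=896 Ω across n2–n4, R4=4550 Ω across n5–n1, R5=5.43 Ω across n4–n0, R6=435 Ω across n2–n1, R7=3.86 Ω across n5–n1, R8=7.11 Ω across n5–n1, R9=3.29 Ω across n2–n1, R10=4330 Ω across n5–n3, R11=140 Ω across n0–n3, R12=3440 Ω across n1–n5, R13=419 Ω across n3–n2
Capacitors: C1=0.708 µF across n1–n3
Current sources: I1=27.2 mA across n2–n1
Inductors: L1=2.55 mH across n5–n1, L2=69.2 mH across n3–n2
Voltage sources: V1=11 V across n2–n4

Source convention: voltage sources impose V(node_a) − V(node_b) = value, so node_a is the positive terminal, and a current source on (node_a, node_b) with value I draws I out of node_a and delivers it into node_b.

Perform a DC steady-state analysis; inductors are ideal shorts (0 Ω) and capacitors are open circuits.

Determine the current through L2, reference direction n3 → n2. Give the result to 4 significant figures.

-0.07542 A

Element admittances at DC:
  Y(R1) = 0.0003247 S between n2,n0
  Y(R2) = 0.0001898 S between n0,n5
  Y(R3) = 0.001116 S between n2,n4
  Y(R4) = 0.0002198 S between n5,n1
  Y(R5) = 0.1842 S between n4,n0
  Y(R6) = 0.002299 S between n2,n1
  Y(R7) = 0.2591 S between n5,n1
  Y(R8) = 0.1406 S between n5,n1
  Y(C1) = 0.000 S between n1,n3
  Y(R9) = 0.3040 S between n2,n1
  Y(R10) = 0.0002309 S between n5,n3
  I1: injects 0.0272 A into n1 (from n2)
  L1: short n5↔n1 (DC inductor)
  Y(R11) = 0.007143 S between n0,n3
  L2: short n3↔n2 (DC inductor)
  Y(R12) = 0.0002907 S between n1,n5
  Y(R13) = 0.002387 S between n3,n2
  V1: constraint V(n2)−V(n4) = 11
Assemble and solve the 8×8 MNA system:
  V(n1)=10.64  V(n2)=10.56  V(n3)=10.56  V(n4)=-0.4392  V(n5)=10.64
  i(L1)=-0.002039  i(L2)=-0.07542  i(V1)=-0.09316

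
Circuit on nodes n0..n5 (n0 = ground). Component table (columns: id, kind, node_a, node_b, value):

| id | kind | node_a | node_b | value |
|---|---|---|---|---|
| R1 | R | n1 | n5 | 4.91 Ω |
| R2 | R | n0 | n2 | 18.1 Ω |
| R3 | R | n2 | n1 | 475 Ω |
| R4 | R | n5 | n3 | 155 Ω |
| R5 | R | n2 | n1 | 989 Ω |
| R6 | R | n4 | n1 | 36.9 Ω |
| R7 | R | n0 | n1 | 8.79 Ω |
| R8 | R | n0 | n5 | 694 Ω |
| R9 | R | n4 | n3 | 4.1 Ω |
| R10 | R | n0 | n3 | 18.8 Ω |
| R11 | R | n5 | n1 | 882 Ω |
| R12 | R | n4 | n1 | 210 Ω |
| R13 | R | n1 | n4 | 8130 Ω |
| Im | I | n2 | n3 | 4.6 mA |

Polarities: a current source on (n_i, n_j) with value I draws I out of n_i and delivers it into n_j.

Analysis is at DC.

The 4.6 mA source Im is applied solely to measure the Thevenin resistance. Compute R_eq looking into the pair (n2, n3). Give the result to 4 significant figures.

MNA unknowns: 5 node voltages V₁..V_5
R1: Y=0.2037 on G[1,5]
R2: Y=0.05525 on G[0,2]
R3: Y=0.002105 on G[2,1]
R4: Y=0.006452 on G[5,3]
R5: Y=0.001011 on G[2,1]
R6: Y=0.02710 on G[4,1]
R7: Y=0.1138 on G[0,1]
R8: Y=0.001441 on G[0,5]
R9: Y=0.2439 on G[4,3]
R10: Y=0.05319 on G[0,3]
R11: Y=0.001134 on G[5,1]
R12: Y=0.004762 on G[4,1]
R13: Y=0.0001230 on G[1,4]
Im: z[2]−=0.0046, z[3]+=0.0046
solve → V1=0.01124, V2=-0.07821, V3=0.05686, V4=0.05157, V5=0.01255

R_eq = 29.36 Ω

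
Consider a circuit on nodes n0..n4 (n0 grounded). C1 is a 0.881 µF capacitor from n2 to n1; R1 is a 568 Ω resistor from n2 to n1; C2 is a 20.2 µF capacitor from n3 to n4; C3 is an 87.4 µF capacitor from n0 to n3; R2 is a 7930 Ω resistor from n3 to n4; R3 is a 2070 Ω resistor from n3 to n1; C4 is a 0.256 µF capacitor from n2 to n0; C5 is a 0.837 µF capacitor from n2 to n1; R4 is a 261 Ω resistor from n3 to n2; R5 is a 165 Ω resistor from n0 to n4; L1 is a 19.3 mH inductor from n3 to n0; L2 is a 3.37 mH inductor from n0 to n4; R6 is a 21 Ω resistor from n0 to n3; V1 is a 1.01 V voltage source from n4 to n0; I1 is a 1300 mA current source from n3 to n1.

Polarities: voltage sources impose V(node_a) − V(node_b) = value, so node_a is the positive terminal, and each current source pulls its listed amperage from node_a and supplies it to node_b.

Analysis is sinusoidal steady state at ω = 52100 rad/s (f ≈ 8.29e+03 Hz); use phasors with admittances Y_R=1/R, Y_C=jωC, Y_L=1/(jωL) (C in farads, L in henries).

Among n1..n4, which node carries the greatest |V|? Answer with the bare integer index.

1

MNA unknowns: 4 node voltages V₁..V_4 plus 1 source current (V1)
C1: Y=0.000+0.04590j on G[2,1]
R1: Y=0.001761+0.000j on G[2,1]
C2: Y=0.000+1.052j on G[3,4]
C3: Y=0.000+4.554j on G[0,3]
R2: Y=0.0001261+0.000j on G[3,4]
R3: Y=0.0004831+0.000j on G[3,1]
C4: Y=0.000+0.01334j on G[2,0]
C5: Y=0.000+0.04361j on G[2,1]
R4: Y=0.003831+0.000j on G[3,2]
R5: Y=0.006061+0.000j on G[0,4]
L1: Y=0.000-0.0009945j on G[3,0]
L2: Y=0.000-0.005696j on G[0,4]
R6: Y=0.04762+0.000j on G[0,3]
V1: row V4−V0=1.01, i_V1 at 4,0
I1: z[3]−=1.3, z[1]+=1.3
solve → V1=29.91-102.4j, V2=29.08-88.07j, V3=0.1187+0.2106j, V4=1.010+0.000j
aux → i_V1=-0.2278-0.9323j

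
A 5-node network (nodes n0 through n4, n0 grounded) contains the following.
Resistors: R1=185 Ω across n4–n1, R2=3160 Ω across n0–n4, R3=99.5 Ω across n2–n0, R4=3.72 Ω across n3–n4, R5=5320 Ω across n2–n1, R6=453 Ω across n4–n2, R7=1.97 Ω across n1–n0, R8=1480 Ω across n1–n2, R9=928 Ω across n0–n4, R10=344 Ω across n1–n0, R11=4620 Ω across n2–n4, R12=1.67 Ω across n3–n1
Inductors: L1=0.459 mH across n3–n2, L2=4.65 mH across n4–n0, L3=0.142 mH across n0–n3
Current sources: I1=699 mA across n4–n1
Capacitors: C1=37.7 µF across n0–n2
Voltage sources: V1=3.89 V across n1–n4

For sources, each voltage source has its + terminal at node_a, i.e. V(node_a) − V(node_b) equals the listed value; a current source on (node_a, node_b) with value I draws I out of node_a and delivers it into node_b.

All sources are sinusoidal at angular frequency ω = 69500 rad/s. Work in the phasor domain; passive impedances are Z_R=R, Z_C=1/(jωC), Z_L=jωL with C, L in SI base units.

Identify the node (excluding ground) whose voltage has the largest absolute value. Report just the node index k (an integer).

4

Element admittances at ω=69500 rad/s:
  Y(R1) = 0.005405+0.000j S between n4,n1
  Y(R2) = 0.0003165+0.000j S between n0,n4
  Y(R3) = 0.01005+0.000j S between n2,n0
  Y(R4) = 0.2688+0.000j S between n3,n4
  Y(R5) = 0.0001880+0.000j S between n2,n1
  Y(R6) = 0.002208+0.000j S between n4,n2
  Y(L1) = 0.000-0.03135j S between n3,n2
  Y(R7) = 0.5076+0.000j S between n1,n0
  Y(R8) = 0.0006757+0.000j S between n1,n2
  I1: injects 0.699 A into n1 (from n4)
  Y(C1) = 0.000+2.620j S between n0,n2
  Y(R9) = 0.001078+0.000j S between n0,n4
  Y(L2) = 0.000-0.003094j S between n4,n0
  Y(R10) = 0.002907+0.000j S between n1,n0
  Y(R11) = 0.0002165+0.000j S between n2,n4
  Y(R12) = 0.5988+0.000j S between n3,n1
  Y(L3) = 0.000-0.1013j S between n0,n3
  V1: constraint V(n1)−V(n4) = 3.89
Assemble and solve the 5×5 MNA system:
  V(n1)=0.1425-0.2797j  V(n2)=0.01166+0.008759j  V(n3)=-0.9963-0.4325j  V(n4)=-3.748-0.2797j
  i(V1)=-0.07680+0.05158j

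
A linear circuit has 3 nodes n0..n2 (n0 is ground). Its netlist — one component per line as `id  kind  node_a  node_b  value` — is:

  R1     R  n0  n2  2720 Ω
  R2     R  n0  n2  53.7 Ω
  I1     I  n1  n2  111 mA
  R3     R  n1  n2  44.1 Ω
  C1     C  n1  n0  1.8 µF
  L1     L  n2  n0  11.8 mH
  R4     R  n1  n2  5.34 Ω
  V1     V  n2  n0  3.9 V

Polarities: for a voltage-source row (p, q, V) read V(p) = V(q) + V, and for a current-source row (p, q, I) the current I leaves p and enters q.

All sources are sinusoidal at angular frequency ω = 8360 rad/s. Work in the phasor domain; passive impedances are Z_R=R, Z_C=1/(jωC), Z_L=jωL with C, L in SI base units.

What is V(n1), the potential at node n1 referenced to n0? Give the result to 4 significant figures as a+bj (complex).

Element admittances at ω=8360 rad/s:
  Y(R1) = 0.0003676+0.000j S between n0,n2
  Y(R2) = 0.01862+0.000j S between n0,n2
  I1: injects 0.111 A into n2 (from n1)
  Y(R3) = 0.02268+0.000j S between n1,n2
  Y(C1) = 0.000+0.01505j S between n1,n0
  Y(L1) = 0.000-0.01014j S between n2,n0
  Y(R4) = 0.1873+0.000j S between n1,n2
  V1: constraint V(n2)−V(n0) = 3.9
Assemble and solve the 3×3 MNA system:
  V(n1)=3.354-0.2404j  V(n2)=3.900+0.000j
  i(V1)=-0.07768-0.01094j

3.354-0.2404j V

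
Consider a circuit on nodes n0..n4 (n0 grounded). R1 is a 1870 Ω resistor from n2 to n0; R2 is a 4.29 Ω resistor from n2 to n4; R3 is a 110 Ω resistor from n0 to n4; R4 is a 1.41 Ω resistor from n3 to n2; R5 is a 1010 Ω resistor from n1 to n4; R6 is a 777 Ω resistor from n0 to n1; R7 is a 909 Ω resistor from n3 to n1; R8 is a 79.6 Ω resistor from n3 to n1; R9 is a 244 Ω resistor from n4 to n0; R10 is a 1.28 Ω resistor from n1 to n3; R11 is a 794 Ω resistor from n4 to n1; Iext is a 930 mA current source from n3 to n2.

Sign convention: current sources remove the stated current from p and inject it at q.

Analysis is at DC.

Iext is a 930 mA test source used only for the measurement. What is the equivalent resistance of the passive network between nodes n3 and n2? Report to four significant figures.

Element admittances at DC:
  Y(R1) = 0.0005348 S between n2,n0
  Y(R2) = 0.2331 S between n2,n4
  Y(R3) = 0.009091 S between n0,n4
  Y(R4) = 0.7092 S between n3,n2
  Y(R5) = 0.0009901 S between n1,n4
  Y(R6) = 0.001287 S between n0,n1
  Y(R7) = 0.001100 S between n3,n1
  Y(R8) = 0.01256 S between n3,n1
  Y(R9) = 0.004098 S between n4,n0
  Y(R10) = 0.7812 S between n1,n3
  Y(R11) = 0.001259 S between n4,n1
  Iext: injects 0.93 A into n2 (from n3)
Assemble and solve the 4×4 MNA system:
  V(n1)=-1.172  V(n2)=0.1277  V(n3)=-1.177  V(n4)=0.1092

R_eq = 1.403 Ω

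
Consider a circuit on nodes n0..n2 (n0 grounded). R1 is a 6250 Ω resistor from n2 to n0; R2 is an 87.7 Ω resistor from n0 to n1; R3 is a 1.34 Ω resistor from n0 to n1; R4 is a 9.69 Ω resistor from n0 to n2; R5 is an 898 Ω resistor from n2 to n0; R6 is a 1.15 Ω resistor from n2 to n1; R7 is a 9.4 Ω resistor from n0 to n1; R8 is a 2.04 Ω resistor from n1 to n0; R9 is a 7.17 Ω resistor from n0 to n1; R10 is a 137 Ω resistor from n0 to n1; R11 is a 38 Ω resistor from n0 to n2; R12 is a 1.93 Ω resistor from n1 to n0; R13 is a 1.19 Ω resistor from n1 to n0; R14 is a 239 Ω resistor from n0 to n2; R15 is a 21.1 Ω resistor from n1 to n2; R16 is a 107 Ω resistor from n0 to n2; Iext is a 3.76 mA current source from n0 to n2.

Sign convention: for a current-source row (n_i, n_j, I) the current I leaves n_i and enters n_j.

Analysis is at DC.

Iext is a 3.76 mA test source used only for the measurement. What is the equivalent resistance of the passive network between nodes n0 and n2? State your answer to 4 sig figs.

R_eq = 1.192 Ω

MNA unknowns: 2 node voltages V₁..V_2
R1: Y=0.0001600 on G[2,0]
R2: Y=0.01140 on G[0,1]
R3: Y=0.7463 on G[0,1]
R4: Y=0.1032 on G[0,2]
R5: Y=0.001114 on G[2,0]
R6: Y=0.8696 on G[2,1]
R7: Y=0.1064 on G[0,1]
R8: Y=0.4902 on G[1,0]
R9: Y=0.1395 on G[0,1]
R10: Y=0.007299 on G[0,1]
R11: Y=0.02632 on G[0,2]
R12: Y=0.5181 on G[1,0]
R13: Y=0.8403 on G[1,0]
R14: Y=0.004184 on G[0,2]
R15: Y=0.04739 on G[1,2]
R16: Y=0.009346 on G[0,2]
Iext: z[0]−=0.00376, z[2]+=0.00376
solve → V1=0.001089, V2=0.004483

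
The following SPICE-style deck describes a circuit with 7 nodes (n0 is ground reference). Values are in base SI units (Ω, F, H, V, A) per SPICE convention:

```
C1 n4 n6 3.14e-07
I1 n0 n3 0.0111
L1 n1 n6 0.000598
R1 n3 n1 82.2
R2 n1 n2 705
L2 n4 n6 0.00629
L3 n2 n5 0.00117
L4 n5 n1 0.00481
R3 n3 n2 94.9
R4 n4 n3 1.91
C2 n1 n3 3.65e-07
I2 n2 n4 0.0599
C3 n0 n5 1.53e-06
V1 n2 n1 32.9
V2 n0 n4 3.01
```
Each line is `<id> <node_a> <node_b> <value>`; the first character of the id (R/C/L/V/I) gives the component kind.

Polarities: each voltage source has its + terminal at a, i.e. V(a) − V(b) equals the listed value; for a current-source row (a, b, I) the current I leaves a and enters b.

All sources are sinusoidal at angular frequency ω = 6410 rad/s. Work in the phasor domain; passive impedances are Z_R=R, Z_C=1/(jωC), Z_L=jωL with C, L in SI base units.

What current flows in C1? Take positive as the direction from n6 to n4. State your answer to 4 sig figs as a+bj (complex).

Apply KCL at each of the 6 non-ground nodes and solve the resulting linear system.
Node n1: branches {L1, R1, R2, L4, C2, V1} → V_1 = -14.93-15.76j
Node n2: branches {R2, L3, R3, I2, V1} → V_2 = 17.97-15.76j
Node n3: branches {I1, R1, R3, R4, C2} → V_3 = -2.786-0.7069j
Node n4: branches {C1, L2, R4, I2, V2} → V_4 = -3.010+0.000j
Node n5: branches {L3, L4, C3} → V_5 = 12.25-16.75j
Node n6: branches {C1, L1, L2} → V_6 = -13.98-14.49j
Source currents: i(V1)=-0.4573+0.9202j, i(V2)=0.1531+0.1202j

0.02917-0.02207j A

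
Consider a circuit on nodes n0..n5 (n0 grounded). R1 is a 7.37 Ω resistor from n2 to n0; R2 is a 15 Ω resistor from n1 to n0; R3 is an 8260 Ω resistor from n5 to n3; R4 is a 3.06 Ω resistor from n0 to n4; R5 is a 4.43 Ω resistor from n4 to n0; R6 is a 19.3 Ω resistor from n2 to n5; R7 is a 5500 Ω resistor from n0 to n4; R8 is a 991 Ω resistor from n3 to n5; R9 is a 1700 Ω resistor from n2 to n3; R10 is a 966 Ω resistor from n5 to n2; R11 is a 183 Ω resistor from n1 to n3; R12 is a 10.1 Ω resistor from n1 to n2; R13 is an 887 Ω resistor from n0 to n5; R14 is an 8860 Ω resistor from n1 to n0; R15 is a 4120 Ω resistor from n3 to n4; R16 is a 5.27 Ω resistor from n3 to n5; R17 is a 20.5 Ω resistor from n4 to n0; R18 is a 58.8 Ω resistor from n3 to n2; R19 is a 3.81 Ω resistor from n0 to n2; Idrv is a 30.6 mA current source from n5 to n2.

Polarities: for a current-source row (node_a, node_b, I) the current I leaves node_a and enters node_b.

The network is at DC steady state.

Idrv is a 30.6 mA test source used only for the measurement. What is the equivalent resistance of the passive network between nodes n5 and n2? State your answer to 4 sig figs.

Apply KCL at each of the 5 non-ground nodes and solve the resulting linear system.
Node n1: branches {R2, R11, R12, R14} → V_1 = -0.009834
Node n2: branches {R1, R6, R9, R10, R12, R18, R19, Idrv} → V_2 = 0.003024
Node n3: branches {R3, R8, R9, R11, R15, R16, R18} → V_3 = -0.3630
Node n4: branches {R4, R5, R7, R15, R17} → V_4 = -0.0001464
Node n5: branches {R3, R6, R8, R10, R13, R16, Idrv} → V_5 = -0.4073

R_eq = 13.41 Ω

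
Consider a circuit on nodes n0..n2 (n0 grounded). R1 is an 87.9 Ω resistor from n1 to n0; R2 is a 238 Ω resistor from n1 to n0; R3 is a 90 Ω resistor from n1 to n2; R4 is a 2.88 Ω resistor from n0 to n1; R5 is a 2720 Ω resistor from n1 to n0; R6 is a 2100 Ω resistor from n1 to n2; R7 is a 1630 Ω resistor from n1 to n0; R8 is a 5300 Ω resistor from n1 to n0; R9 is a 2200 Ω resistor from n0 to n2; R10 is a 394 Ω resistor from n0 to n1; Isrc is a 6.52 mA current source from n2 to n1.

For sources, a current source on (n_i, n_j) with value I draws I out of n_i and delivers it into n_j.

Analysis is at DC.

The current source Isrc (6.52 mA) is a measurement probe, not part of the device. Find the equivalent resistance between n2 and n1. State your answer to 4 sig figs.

R_eq = 83.05 Ω

Apply KCL at each of the 2 non-ground nodes and solve the resulting linear system.
Node n1: branches {R1, R2, R3, R4, R5, R6, R7, R8, R10, Isrc} → V_1 = 0.0006707
Node n2: branches {R3, R6, R9, Isrc} → V_2 = -0.5408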